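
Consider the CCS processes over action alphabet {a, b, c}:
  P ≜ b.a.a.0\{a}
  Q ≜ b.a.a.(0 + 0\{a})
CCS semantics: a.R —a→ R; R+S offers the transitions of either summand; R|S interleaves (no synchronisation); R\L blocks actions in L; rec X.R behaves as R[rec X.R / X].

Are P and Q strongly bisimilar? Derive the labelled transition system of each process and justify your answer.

YES

P's transition system — 4 states:
  m0 = b.a.a.0\{a} has moves --b--▸ m1
  m1 = a.a.0\{a} has moves --a--▸ m2
  m2 = a.0\{a} has moves --a--▸ m3
  m3 = 0\{a} has moves ∅
Q's transition system — 4 states:
  n0 = b.a.a.(0 + 0\{a}) has moves --b--▸ n1
  n1 = a.a.(0 + 0\{a}) has moves --a--▸ n2
  n2 = a.(0 + 0\{a}) has moves --a--▸ n3
  n3 = 0 + 0\{a} has moves ∅
Bisimilarity quotient blocks:
  B0 = {m0, n0}
  B1 = {m1, n1}
  B2 = {m2, n2}
  B3 = {m3, n3}
m0 ∈ B0, n0 ∈ B0 → same block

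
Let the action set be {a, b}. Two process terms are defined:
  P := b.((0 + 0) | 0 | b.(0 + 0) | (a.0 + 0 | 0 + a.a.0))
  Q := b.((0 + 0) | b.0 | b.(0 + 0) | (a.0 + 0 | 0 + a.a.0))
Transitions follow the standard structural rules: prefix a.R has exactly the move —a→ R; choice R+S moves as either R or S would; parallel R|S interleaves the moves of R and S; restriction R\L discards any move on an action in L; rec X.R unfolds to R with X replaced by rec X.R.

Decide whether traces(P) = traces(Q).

trace-distinct — witness ⟨bbb⟩

LTS(P): 7 reachable states
  p0 = b.((0 + 0) | 0 | b.(0 + 0) | (a.0 + 0 | 0 + a.a.0)) ⊢ -b-> p1
  p1 = (0 + 0) | 0 | b.(0 + 0) | (a.0 + 0 | 0 + a.a.0) ⊢ -a-> p2, -a-> p3, -b-> p4
  p2 = (0 + 0) | 0 | b.(0 + 0) | 0 ⊢ -b-> p5
  p3 = (0 + 0) | 0 | b.(0 + 0) | a.0 ⊢ -a-> p2, -b-> p6
  p4 = (0 + 0) | 0 | (0 + 0) | (a.0 + 0 | 0 + a.a.0) ⊢ -a-> p5, -a-> p6
  p5 = (0 + 0) | 0 | (0 + 0) | 0 ⊢ ·
  p6 = (0 + 0) | 0 | (0 + 0) | a.0 ⊢ -a-> p5
LTS(Q): 13 reachable states
  q0 = b.((0 + 0) | b.0 | b.(0 + 0) | (a.0 + 0 | 0 + a.a.0)) ⊢ -b-> q1
  q1 = (0 + 0) | b.0 | b.(0 + 0) | (a.0 + 0 | 0 + a.a.0) ⊢ -a-> q2, -a-> q3, -b-> q4, -b-> q5
  q2 = (0 + 0) | b.0 | b.(0 + 0) | 0 ⊢ -b-> q6, -b-> q7
  q3 = (0 + 0) | b.0 | b.(0 + 0) | a.0 ⊢ -a-> q2, -b-> q8, -b-> q9
  q4 = (0 + 0) | 0 | b.(0 + 0) | (a.0 + 0 | 0 + a.a.0) ⊢ -a-> q6, -a-> q8, -b-> q10
  q5 = (0 + 0) | b.0 | (0 + 0) | (a.0 + 0 | 0 + a.a.0) ⊢ -a-> q7, -a-> q9, -b-> q10
  q6 = (0 + 0) | 0 | b.(0 + 0) | 0 ⊢ -b-> q11
  q7 = (0 + 0) | b.0 | (0 + 0) | 0 ⊢ -b-> q11
  q8 = (0 + 0) | 0 | b.(0 + 0) | a.0 ⊢ -a-> q6, -b-> q12
  q9 = (0 + 0) | b.0 | (0 + 0) | a.0 ⊢ -a-> q7, -b-> q12
  q10 = (0 + 0) | 0 | (0 + 0) | (a.0 + 0 | 0 + a.a.0) ⊢ -a-> q11, -a-> q12
  q11 = (0 + 0) | 0 | (0 + 0) | 0 ⊢ ·
  q12 = (0 + 0) | 0 | (0 + 0) | a.0 ⊢ -a-> q11
Executing bbb from Q (initial set {q0}):
  [1] b ⇒ {q1}
  [2] b ⇒ {q4, q5}
  [3] b ⇒ {q10}
  — Q admits the full trace.
Executing bbb from P (initial set {p0}):
  [1] b ⇒ {p1}
  [2] b ⇒ {p4}
  [3] b ⇒ ∅  — P cannot continue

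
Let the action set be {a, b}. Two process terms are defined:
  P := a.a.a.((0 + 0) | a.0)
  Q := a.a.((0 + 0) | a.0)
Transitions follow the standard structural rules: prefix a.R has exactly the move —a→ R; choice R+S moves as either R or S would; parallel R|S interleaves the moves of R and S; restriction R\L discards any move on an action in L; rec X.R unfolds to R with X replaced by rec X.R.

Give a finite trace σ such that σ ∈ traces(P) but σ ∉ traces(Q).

P's transition system — 5 states:
  m0 = a.a.a.((0 + 0) | a.0) ⊢ ··a··> m1
  m1 = a.a.((0 + 0) | a.0) ⊢ ··a··> m2
  m2 = a.((0 + 0) | a.0) ⊢ ··a··> m3
  m3 = (0 + 0) | a.0 ⊢ ··a··> m4
  m4 = (0 + 0) | 0 ⊢ (no moves)
Q's transition system — 4 states:
  n0 = a.a.((0 + 0) | a.0) ⊢ ··a··> n1
  n1 = a.((0 + 0) | a.0) ⊢ ··a··> n2
  n2 = (0 + 0) | a.0 ⊢ ··a··> n3
  n3 = (0 + 0) | 0 ⊢ (no moves)
Executing aaaa from P (initial set {m0}):
  [1] a ⇒ {m1}
  [2] a ⇒ {m2}
  [3] a ⇒ {m3}
  [4] a ⇒ {m4}
  ✓ P
Executing aaaa from Q (initial set {n0}):
  [1] a ⇒ {n1}
  [2] a ⇒ {n2}
  [3] a ⇒ {n3}
  [4] a ⇒ no successor for Q

aaaa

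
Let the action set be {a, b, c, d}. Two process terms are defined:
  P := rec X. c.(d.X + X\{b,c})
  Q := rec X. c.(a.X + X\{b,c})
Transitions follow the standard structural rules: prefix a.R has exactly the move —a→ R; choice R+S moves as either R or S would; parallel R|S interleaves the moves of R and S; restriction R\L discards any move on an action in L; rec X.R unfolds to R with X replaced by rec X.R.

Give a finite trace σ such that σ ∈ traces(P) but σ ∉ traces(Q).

LTS(P): 2 reachable states
  s0 = rec X. c.(d.X + X\{b,c}) :: --c--▸ s1
  s1 = d.(rec X. c.(d.X + X\{b,c})) + (rec X. c.(d.X + X\{b,c}))\{b,c} :: --d--▸ s0
LTS(Q): 2 reachable states
  t0 = rec X. c.(a.X + X\{b,c}) :: --c--▸ t1
  t1 = a.(rec X. c.(a.X + X\{b,c})) + (rec X. c.(a.X + X\{b,c}))\{b,c} :: --a--▸ t0
Executing cd from P (initial set {s0}):
  step 1 (c): {s1}
  step 2 (d): {s0}
  ✓ P
Executing cd from Q (initial set {t0}):
  step 1 (c): {t1}
  step 2 (d): no successor for Q

cd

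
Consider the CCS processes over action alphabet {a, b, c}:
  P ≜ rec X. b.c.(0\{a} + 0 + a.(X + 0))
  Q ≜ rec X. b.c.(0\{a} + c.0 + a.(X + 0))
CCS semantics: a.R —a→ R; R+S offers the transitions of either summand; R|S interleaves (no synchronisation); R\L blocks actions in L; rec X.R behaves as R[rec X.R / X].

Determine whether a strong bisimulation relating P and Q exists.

Reachable graph of P (4 states):
  s0 = rec X. b.c.(0\{a} + 0 + a.(X + 0)) → —b→ s1
  s1 = c.(0\{a} + 0 + a.((rec X. b.c.(0\{a} + 0 + a.(X + 0))) + 0)) → —c→ s2
  s2 = 0\{a} + 0 + a.((rec X. b.c.(0\{a} + 0 + a.(X + 0))) + 0) → —a→ s3
  s3 = (rec X. b.c.(0\{a} + 0 + a.(X + 0))) + 0 → —b→ s1
Reachable graph of Q (5 states):
  t0 = rec X. b.c.(0\{a} + c.0 + a.(X + 0)) → —b→ t1
  t1 = c.(0\{a} + c.0 + a.((rec X. b.c.(0\{a} + c.0 + a.(X + 0))) + 0)) → —c→ t2
  t2 = 0\{a} + c.0 + a.((rec X. b.c.(0\{a} + c.0 + a.(X + 0))) + 0) → —a→ t3, —c→ t4
  t3 = (rec X. b.c.(0\{a} + c.0 + a.(X + 0))) + 0 → —b→ t1
  t4 = 0 → stopped
Bisimilarity quotient blocks:
  B0 = {s0, s3}
  B1 = {s1}
  B2 = {s2}
  B3 = {t0, t3}
  B4 = {t1}
  B5 = {t2}
  B6 = {t4}
s0 ∈ B0, t0 ∈ B3 → different blocks

NO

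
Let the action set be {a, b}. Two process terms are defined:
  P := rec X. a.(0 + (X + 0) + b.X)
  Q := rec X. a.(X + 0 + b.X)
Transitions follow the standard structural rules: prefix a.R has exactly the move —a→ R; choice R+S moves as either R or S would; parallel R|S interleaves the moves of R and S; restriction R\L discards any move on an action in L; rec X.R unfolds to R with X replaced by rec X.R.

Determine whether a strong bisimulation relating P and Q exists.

P ~ Q

P's transition system — 2 states:
  u0 = rec X. a.(0 + (X + 0) + b.X) → ··a··> u1
  u1 = 0 + ((rec X. a.(0 + (X + 0) + b.X)) + 0) + b.(rec X. a.(0 + (X + 0) + b.X)) → ··a··> u1, ··b··> u0
Q's transition system — 2 states:
  v0 = rec X. a.(X + 0 + b.X) → ··a··> v1
  v1 = (rec X. a.(X + 0 + b.X)) + 0 + b.(rec X. a.(X + 0 + b.X)) → ··a··> v1, ··b··> v0
Bisimilarity quotient blocks:
  B0 = {u0, v0}
  B1 = {u1, v1}
u0 ∈ B0, v0 ∈ B0 → same block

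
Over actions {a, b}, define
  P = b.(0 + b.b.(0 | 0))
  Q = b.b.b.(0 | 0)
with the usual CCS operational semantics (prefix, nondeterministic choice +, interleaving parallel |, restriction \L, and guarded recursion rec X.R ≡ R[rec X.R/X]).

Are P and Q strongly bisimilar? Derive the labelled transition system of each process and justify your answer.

P's transition system — 4 states:
  u0 = b.(0 + b.b.(0 | 0)) → ··b··> u1
  u1 = 0 + b.b.(0 | 0) → ··b··> u2
  u2 = b.(0 | 0) → ··b··> u3
  u3 = 0 | 0 → stopped
Q's transition system — 4 states:
  v0 = b.b.b.(0 | 0) → ··b··> v1
  v1 = b.b.(0 | 0) → ··b··> v2
  v2 = b.(0 | 0) → ··b··> v3
  v3 = 0 | 0 → stopped
Bisimilarity quotient blocks:
  B0 = {u0, v0}
  B1 = {u1, v1}
  B2 = {u2, v2}
  B3 = {u3, v3}
u0 ∈ B0, v0 ∈ B0 → same block

YES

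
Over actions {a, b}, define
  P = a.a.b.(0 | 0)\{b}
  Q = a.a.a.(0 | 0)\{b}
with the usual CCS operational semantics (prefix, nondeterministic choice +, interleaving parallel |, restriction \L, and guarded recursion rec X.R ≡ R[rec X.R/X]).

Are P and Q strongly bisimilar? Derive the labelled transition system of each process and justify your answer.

P ≁ Q

P's transition system — 4 states:
  m0 = a.a.b.(0 | 0)\{b} | -a-> m1
  m1 = a.b.(0 | 0)\{b} | -a-> m2
  m2 = b.(0 | 0)\{b} | -b-> m3
  m3 = (0 | 0)\{b} | stopped
Q's transition system — 4 states:
  n0 = a.a.a.(0 | 0)\{b} | -a-> n1
  n1 = a.a.(0 | 0)\{b} | -a-> n2
  n2 = a.(0 | 0)\{b} | -a-> n3
  n3 = (0 | 0)\{b} | stopped
Partition-refinement fixed point:
  B0 = {m0}
  B1 = {m1}
  B2 = {m2}
  B3 = {m3, n3}
  B4 = {n0}
  B5 = {n1}
  B6 = {n2}
m0 ∈ B0, n0 ∈ B4 → different blocks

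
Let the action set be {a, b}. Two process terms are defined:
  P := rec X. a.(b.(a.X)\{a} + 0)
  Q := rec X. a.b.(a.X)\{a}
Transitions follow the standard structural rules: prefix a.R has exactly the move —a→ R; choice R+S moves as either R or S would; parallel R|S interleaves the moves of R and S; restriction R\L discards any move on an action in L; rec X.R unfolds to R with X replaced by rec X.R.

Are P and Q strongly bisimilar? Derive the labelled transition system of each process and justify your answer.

YES

P's transition system — 3 states:
  u0 = rec X. a.(b.(a.X)\{a} + 0) | -a-> u1
  u1 = b.(a.(rec X. a.(b.(a.X)\{a} + 0)))\{a} + 0 | -b-> u2
  u2 = (a.(rec X. a.(b.(a.X)\{a} + 0)))\{a} | ∅
Q's transition system — 3 states:
  v0 = rec X. a.b.(a.X)\{a} | -a-> v1
  v1 = b.(a.(rec X. a.b.(a.X)\{a}))\{a} | -b-> v2
  v2 = (a.(rec X. a.b.(a.X)\{a}))\{a} | ∅
Partition-refinement fixed point:
  B0 = {u0, v0}
  B1 = {u1, v1}
  B2 = {u2, v2}
u0 ∈ B0, v0 ∈ B0 → same block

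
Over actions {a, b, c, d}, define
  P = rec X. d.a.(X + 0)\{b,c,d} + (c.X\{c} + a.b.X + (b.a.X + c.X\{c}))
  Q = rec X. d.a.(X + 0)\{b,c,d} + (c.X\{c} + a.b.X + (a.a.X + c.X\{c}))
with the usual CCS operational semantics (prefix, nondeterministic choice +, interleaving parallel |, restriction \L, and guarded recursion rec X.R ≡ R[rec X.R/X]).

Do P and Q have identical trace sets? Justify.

trace-distinct — witness ⟨b⟩

LTS(P): 12 reachable states
  u0 = rec X. d.a.(X + 0)\{b,c,d} + (c.X\{c} + a.b.X + (b.a.X + c.X\{c})) | ··a··> u1, ··b··> u2, ··c··> u3, ··d··> u4
  u1 = b.(rec X. d.a.(X + 0)\{b,c,d} + (c.X\{c} + a.b.X + (b.a.X + c.X\{c}))) | ··b··> u0
  u2 = a.(rec X. d.a.(X + 0)\{b,c,d} + (c.X\{c} + a.b.X + (b.a.X + c.X\{c}))) | ··a··> u0
  u3 = (rec X. d.a.(X + 0)\{b,c,d} + (c.X\{c} + a.b.X + (b.a.X + c.X\{c})))\{c} | ··a··> u5, ··b··> u6, ··d··> u7
  u4 = a.((rec X. d.a.(X + 0)\{b,c,d} + (c.X\{c} + a.b.X + (b.a.X + c.X\{c}))) + 0)\{b,c,d} | ··a··> u8
  u5 = (b.(rec X. d.a.(X + 0)\{b,c,d} + (c.X\{c} + a.b.X + (b.a.X + c.X\{c}))))\{c} | ··b··> u3
  u6 = (a.(rec X. d.a.(X + 0)\{b,c,d} + (c.X\{c} + a.b.X + (b.a.X + c.X\{c}))))\{c} | ··a··> u3
  u7 = (a.((rec X. d.a.(X + 0)\{b,c,d} + (c.X\{c} + a.b.X + (b.a.X + c.X\{c}))) + 0)\{b,c,d})\{c} | ··a··> u9
  u8 = ((rec X. d.a.(X + 0)\{b,c,d} + (c.X\{c} + a.b.X + (b.a.X + c.X\{c}))) + 0)\{b,c,d} | ··a··> u10
  u9 = ((rec X. d.a.(X + 0)\{b,c,d} + (c.X\{c} + a.b.X + (b.a.X + c.X\{c}))) + 0)\{b,c,d}\{c} | ··a··> u11
  u10 = (b.(rec X. d.a.(X + 0)\{b,c,d} + (c.X\{c} + a.b.X + (b.a.X + c.X\{c}))))\{b,c,d} | ∅
  u11 = (b.(rec X. d.a.(X + 0)\{b,c,d} + (c.X\{c} + a.b.X + (b.a.X + c.X\{c}))))\{b,c,d}\{c} | ∅
LTS(Q): 16 reachable states
  v0 = rec X. d.a.(X + 0)\{b,c,d} + (c.X\{c} + a.b.X + (a.a.X + c.X\{c})) | ··a··> v1, ··a··> v2, ··c··> v3, ··d··> v4
  v1 = a.(rec X. d.a.(X + 0)\{b,c,d} + (c.X\{c} + a.b.X + (a.a.X + c.X\{c}))) | ··a··> v0
  v2 = b.(rec X. d.a.(X + 0)\{b,c,d} + (c.X\{c} + a.b.X + (a.a.X + c.X\{c}))) | ··b··> v0
  v3 = (rec X. d.a.(X + 0)\{b,c,d} + (c.X\{c} + a.b.X + (a.a.X + c.X\{c})))\{c} | ··a··> v5, ··a··> v6, ··d··> v7
  v4 = a.((rec X. d.a.(X + 0)\{b,c,d} + (c.X\{c} + a.b.X + (a.a.X + c.X\{c}))) + 0)\{b,c,d} | ··a··> v8
  v5 = (a.(rec X. d.a.(X + 0)\{b,c,d} + (c.X\{c} + a.b.X + (a.a.X + c.X\{c}))))\{c} | ··a··> v3
  v6 = (b.(rec X. d.a.(X + 0)\{b,c,d} + (c.X\{c} + a.b.X + (a.a.X + c.X\{c}))))\{c} | ··b··> v3
  v7 = (a.((rec X. d.a.(X + 0)\{b,c,d} + (c.X\{c} + a.b.X + (a.a.X + c.X\{c}))) + 0)\{b,c,d})\{c} | ··a··> v9
  v8 = ((rec X. d.a.(X + 0)\{b,c,d} + (c.X\{c} + a.b.X + (a.a.X + c.X\{c}))) + 0)\{b,c,d} | ··a··> v10, ··a··> v11
  v9 = ((rec X. d.a.(X + 0)\{b,c,d} + (c.X\{c} + a.b.X + (a.a.X + c.X\{c}))) + 0)\{b,c,d}\{c} | ··a··> v12, ··a··> v13
  v10 = (a.(rec X. d.a.(X + 0)\{b,c,d} + (c.X\{c} + a.b.X + (a.a.X + c.X\{c}))))\{b,c,d} | ··a··> v14
  v11 = (b.(rec X. d.a.(X + 0)\{b,c,d} + (c.X\{c} + a.b.X + (a.a.X + c.X\{c}))))\{b,c,d} | ∅
  v12 = (a.(rec X. d.a.(X + 0)\{b,c,d} + (c.X\{c} + a.b.X + (a.a.X + c.X\{c}))))\{b,c,d}\{c} | ··a··> v15
  v13 = (b.(rec X. d.a.(X + 0)\{b,c,d} + (c.X\{c} + a.b.X + (a.a.X + c.X\{c}))))\{b,c,d}\{c} | ∅
  v14 = (rec X. d.a.(X + 0)\{b,c,d} + (c.X\{c} + a.b.X + (a.a.X + c.X\{c})))\{b,c,d} | ··a··> v10, ··a··> v11
  v15 = (rec X. d.a.(X + 0)\{b,c,d} + (c.X\{c} + a.b.X + (a.a.X + c.X\{c})))\{b,c,d}\{c} | ··a··> v12, ··a··> v13
Executing b from P (initial set {u0}):
  after b @ step 1: {u2}
  — P admits the full trace.
Executing b from Q (initial set {v0}):
  after b @ step 1: ∅  — Q cannot continue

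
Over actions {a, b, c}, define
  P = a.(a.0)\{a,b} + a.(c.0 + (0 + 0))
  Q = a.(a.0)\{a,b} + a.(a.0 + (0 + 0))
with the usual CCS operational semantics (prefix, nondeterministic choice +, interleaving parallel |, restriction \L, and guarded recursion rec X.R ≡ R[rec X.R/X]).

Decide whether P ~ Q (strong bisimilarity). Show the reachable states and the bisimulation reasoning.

NO

P's transition system — 4 states:
  m0 = a.(a.0)\{a,b} + a.(c.0 + (0 + 0)) :: ··a··> m1, ··a··> m2
  m1 = (a.0)\{a,b} :: (no moves)
  m2 = c.0 + (0 + 0) :: ··c··> m3
  m3 = 0 :: (no moves)
Q's transition system — 4 states:
  n0 = a.(a.0)\{a,b} + a.(a.0 + (0 + 0)) :: ··a··> n1, ··a··> n2
  n1 = (a.0)\{a,b} :: (no moves)
  n2 = a.0 + (0 + 0) :: ··a··> n3
  n3 = 0 :: (no moves)
Partition-refinement fixed point:
  B0 = {m0}
  B1 = {m2}
  B2 = {m1, m3, n1, n3}
  B3 = {n0}
  B4 = {n2}
m0 ∈ B0, n0 ∈ B3 → different blocks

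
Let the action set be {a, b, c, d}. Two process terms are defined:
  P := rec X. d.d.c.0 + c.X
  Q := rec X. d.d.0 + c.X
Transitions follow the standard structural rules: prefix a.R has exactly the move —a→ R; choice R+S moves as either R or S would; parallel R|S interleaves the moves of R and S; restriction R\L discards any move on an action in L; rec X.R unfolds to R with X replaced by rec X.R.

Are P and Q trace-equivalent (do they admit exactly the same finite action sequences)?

P's transition system — 4 states:
  s0 = rec X. d.d.c.0 + c.X has moves --c--▸ s0, --d--▸ s1
  s1 = d.c.0 has moves --d--▸ s2
  s2 = c.0 has moves --c--▸ s3
  s3 = 0 has moves ·
Q's transition system — 3 states:
  t0 = rec X. d.d.0 + c.X has moves --c--▸ t0, --d--▸ t1
  t1 = d.0 has moves --d--▸ t2
  t2 = 0 has moves ·
Trace ⟨ddc⟩ through P, begin at {s0}:
  after d @ step 1: {s1}
  after d @ step 2: {s2}
  after c @ step 3: {s3}
  P completes σ.
Trace ⟨ddc⟩ through Q, begin at {t0}:
  after d @ step 1: {t1}
  after d @ step 2: {t2}
  after c @ step 3: no successor for Q

traces(P) ≠ traces(Q) — witness ⟨ddc⟩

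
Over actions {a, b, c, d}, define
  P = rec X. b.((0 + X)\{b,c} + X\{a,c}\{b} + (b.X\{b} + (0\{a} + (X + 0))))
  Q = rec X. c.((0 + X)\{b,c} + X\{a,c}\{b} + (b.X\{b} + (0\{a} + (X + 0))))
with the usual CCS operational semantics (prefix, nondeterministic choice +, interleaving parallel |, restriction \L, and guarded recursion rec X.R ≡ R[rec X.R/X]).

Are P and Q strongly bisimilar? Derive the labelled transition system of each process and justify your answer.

LTS(P): 3 reachable states
  u0 = rec X. b.((0 + X)\{b,c} + X\{a,c}\{b} + (b.X\{b} + (0\{a} + (X + 0)))) → =b=> u1
  u1 = (0 + (rec X. b.((0 + X)\{b,c} + X\{a,c}\{b} + (b.X\{b} + (0\{a} + (X + 0))))))\{b,c} + (rec X. b.((0 + X)\{b,c} + X\{a,c}\{b} + (b.X\{b} + (0\{a} + (X + 0)))))\{a,c}\{b} + (b.(rec X. b.((0 + X)\{b,c} + X\{a,c}\{b} + (b.X\{b} + (0\{a} + (X + 0)))))\{b} + (0\{a} + ((rec X. b.((0 + X)\{b,c} + X\{a,c}\{b} + (b.X\{b} + (0\{a} + (X + 0))))) + 0))) → =b=> u1, =b=> u2
  u2 = (rec X. b.((0 + X)\{b,c} + X\{a,c}\{b} + (b.X\{b} + (0\{a} + (X + 0)))))\{b} → stopped
LTS(Q): 4 reachable states
  v0 = rec X. c.((0 + X)\{b,c} + X\{a,c}\{b} + (b.X\{b} + (0\{a} + (X + 0)))) → =c=> v1
  v1 = (0 + (rec X. c.((0 + X)\{b,c} + X\{a,c}\{b} + (b.X\{b} + (0\{a} + (X + 0))))))\{b,c} + (rec X. c.((0 + X)\{b,c} + X\{a,c}\{b} + (b.X\{b} + (0\{a} + (X + 0)))))\{a,c}\{b} + (b.(rec X. c.((0 + X)\{b,c} + X\{a,c}\{b} + (b.X\{b} + (0\{a} + (X + 0)))))\{b} + (0\{a} + ((rec X. c.((0 + X)\{b,c} + X\{a,c}\{b} + (b.X\{b} + (0\{a} + (X + 0))))) + 0))) → =b=> v2, =c=> v1
  v2 = (rec X. c.((0 + X)\{b,c} + X\{a,c}\{b} + (b.X\{b} + (0\{a} + (X + 0)))))\{b} → =c=> v3
  v3 = ((0 + (rec X. c.((0 + X)\{b,c} + X\{a,c}\{b} + (b.X\{b} + (0\{a} + (X + 0))))))\{b,c} + (rec X. c.((0 + X)\{b,c} + X\{a,c}\{b} + (b.X\{b} + (0\{a} + (X + 0)))))\{a,c}\{b} + (b.(rec X. c.((0 + X)\{b,c} + X\{a,c}\{b} + (b.X\{b} + (0\{a} + (X + 0)))))\{b} + (0\{a} + ((rec X. c.((0 + X)\{b,c} + X\{a,c}\{b} + (b.X\{b} + (0\{a} + (X + 0))))) + 0))))\{b} → =c=> v3
Coarsest stable partition (strong bisimilarity classes):
  B0 = {u0}
  B1 = {u1}
  B2 = {u2}
  B3 = {v0}
  B4 = {v1}
  B5 = {v2, v3}
u0 ∈ B0, v0 ∈ B3 → different blocks

NO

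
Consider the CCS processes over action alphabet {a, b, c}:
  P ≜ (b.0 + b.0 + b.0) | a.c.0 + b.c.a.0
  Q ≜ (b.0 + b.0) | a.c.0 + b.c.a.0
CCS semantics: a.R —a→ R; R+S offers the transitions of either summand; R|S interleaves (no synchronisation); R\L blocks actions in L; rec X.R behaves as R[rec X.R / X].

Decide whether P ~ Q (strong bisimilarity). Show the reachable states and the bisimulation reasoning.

LTS(P): 9 reachable states
  m0 = (b.0 + b.0 + b.0) | a.c.0 + b.c.a.0 | ··a··> m1, ··b··> m2, ··b··> m3
  m1 = (b.0 + b.0 + b.0) | c.0 | ··b··> m4, ··c··> m5
  m2 = 0 | a.c.0 | ··a··> m4
  m3 = c.a.0 | ··c··> m6
  m4 = 0 | c.0 | ··c··> m7
  m5 = (b.0 + b.0 + b.0) | 0 | ··b··> m7
  m6 = a.0 | ··a··> m8
  m7 = 0 | 0 | deadlocked
  m8 = 0 | deadlocked
LTS(Q): 9 reachable states
  n0 = (b.0 + b.0) | a.c.0 + b.c.a.0 | ··a··> n1, ··b··> n2, ··b··> n3
  n1 = (b.0 + b.0) | c.0 | ··b··> n4, ··c··> n5
  n2 = 0 | a.c.0 | ··a··> n4
  n3 = c.a.0 | ··c··> n6
  n4 = 0 | c.0 | ··c··> n7
  n5 = (b.0 + b.0) | 0 | ··b··> n7
  n6 = a.0 | ··a··> n8
  n7 = 0 | 0 | deadlocked
  n8 = 0 | deadlocked
Bisimilarity quotient blocks:
  B0 = {m0, n0}
  B1 = {m3, n3}
  B2 = {m6, n6}
  B3 = {m7, m8, n7, n8}
  B4 = {m2, n2}
  B5 = {m4, n4}
  B6 = {m1, n1}
  B7 = {m5, n5}
m0 ∈ B0, n0 ∈ B0 → same block

YES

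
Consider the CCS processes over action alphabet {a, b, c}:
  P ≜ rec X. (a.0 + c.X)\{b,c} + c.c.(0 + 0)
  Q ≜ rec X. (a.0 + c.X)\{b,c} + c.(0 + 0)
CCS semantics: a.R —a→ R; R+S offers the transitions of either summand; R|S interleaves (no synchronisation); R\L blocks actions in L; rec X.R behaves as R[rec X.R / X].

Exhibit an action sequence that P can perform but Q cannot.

LTS(P): 4 reachable states
  s0 = rec X. (a.0 + c.X)\{b,c} + c.c.(0 + 0) ⊢ -a-> s1, -c-> s2
  s1 = 0\{b,c} ⊢ ∅
  s2 = c.(0 + 0) ⊢ -c-> s3
  s3 = 0 + 0 ⊢ ∅
LTS(Q): 3 reachable states
  t0 = rec X. (a.0 + c.X)\{b,c} + c.(0 + 0) ⊢ -a-> t1, -c-> t2
  t1 = 0\{b,c} ⊢ ∅
  t2 = 0 + 0 ⊢ ∅
Executing cc from P (initial set {s0}):
  step 1 (c): {s2}
  step 2 (c): {s3}
  ✓ P
Executing cc from Q (initial set {t0}):
  step 1 (c): {t2}
  step 2 (c): ∅ (Q stuck)

cc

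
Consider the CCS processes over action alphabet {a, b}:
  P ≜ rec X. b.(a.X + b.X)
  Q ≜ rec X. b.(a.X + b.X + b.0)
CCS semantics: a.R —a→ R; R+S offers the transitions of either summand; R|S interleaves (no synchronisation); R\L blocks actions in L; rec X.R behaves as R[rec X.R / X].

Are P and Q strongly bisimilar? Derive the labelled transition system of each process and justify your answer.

not bisimilar

Reachable graph of P (2 states):
  s0 = rec X. b.(a.X + b.X) | ··b··> s1
  s1 = a.(rec X. b.(a.X + b.X)) + b.(rec X. b.(a.X + b.X)) | ··a··> s0, ··b··> s0
Reachable graph of Q (3 states):
  t0 = rec X. b.(a.X + b.X + b.0) | ··b··> t1
  t1 = a.(rec X. b.(a.X + b.X + b.0)) + b.(rec X. b.(a.X + b.X + b.0)) + b.0 | ··a··> t0, ··b··> t0, ··b··> t2
  t2 = 0 | deadlocked
Bisimilarity quotient blocks:
  B0 = {s0}
  B1 = {s1}
  B2 = {t0}
  B3 = {t1}
  B4 = {t2}
s0 ∈ B0, t0 ∈ B2 → different blocks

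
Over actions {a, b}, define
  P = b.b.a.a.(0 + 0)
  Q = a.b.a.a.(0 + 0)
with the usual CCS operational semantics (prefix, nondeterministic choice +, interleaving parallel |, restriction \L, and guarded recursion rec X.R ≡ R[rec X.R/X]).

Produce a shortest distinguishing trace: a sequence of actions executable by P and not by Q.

Reachable graph of P (5 states):
  m0 = b.b.a.a.(0 + 0) | --b--▸ m1
  m1 = b.a.a.(0 + 0) | --b--▸ m2
  m2 = a.a.(0 + 0) | --a--▸ m3
  m3 = a.(0 + 0) | --a--▸ m4
  m4 = 0 + 0 | ·
Reachable graph of Q (5 states):
  n0 = a.b.a.a.(0 + 0) | --a--▸ n1
  n1 = b.a.a.(0 + 0) | --b--▸ n2
  n2 = a.a.(0 + 0) | --a--▸ n3
  n3 = a.(0 + 0) | --a--▸ n4
  n4 = 0 + 0 | ·
Run σ = ⟨b⟩ on P: start {m0}
  [1] b ⇒ {m1}
  ✓ P
Run σ = ⟨b⟩ on Q: start {n0}
  [1] b ⇒ no successor for Q

b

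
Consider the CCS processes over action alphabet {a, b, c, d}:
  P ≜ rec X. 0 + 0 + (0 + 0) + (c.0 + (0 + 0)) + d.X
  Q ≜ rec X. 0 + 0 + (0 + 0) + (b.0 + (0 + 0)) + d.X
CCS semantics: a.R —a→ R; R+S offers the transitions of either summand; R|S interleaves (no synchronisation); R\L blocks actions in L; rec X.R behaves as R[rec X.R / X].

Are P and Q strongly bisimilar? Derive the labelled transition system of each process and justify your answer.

P's transition system — 2 states:
  s0 = rec X. 0 + 0 + (0 + 0) + (c.0 + (0 + 0)) + d.X has moves -c-> s1, -d-> s0
  s1 = 0 has moves ·
Q's transition system — 2 states:
  t0 = rec X. 0 + 0 + (0 + 0) + (b.0 + (0 + 0)) + d.X has moves -b-> t1, -d-> t0
  t1 = 0 has moves ·
Coarsest stable partition (strong bisimilarity classes):
  B0 = {s0}
  B1 = {s1, t1}
  B2 = {t0}
s0 ∈ B0, t0 ∈ B2 → different blocks

NO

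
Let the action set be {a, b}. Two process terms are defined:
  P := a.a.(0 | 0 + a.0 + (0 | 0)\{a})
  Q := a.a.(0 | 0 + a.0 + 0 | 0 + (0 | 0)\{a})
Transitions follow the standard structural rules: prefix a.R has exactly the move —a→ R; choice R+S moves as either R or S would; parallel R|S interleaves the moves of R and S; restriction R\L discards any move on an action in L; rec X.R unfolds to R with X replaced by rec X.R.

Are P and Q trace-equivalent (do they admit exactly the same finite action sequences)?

traces(P) = traces(Q)

LTS(P): 4 reachable states
  s0 = a.a.(0 | 0 + a.0 + (0 | 0)\{a}) ⊢ ··a··> s1
  s1 = a.(0 | 0 + a.0 + (0 | 0)\{a}) ⊢ ··a··> s2
  s2 = 0 | 0 + a.0 + (0 | 0)\{a} ⊢ ··a··> s3
  s3 = 0 ⊢ deadlocked
LTS(Q): 4 reachable states
  t0 = a.a.(0 | 0 + a.0 + 0 | 0 + (0 | 0)\{a}) ⊢ ··a··> t1
  t1 = a.(0 | 0 + a.0 + 0 | 0 + (0 | 0)\{a}) ⊢ ··a··> t2
  t2 = 0 | 0 + a.0 + 0 | 0 + (0 | 0)\{a} ⊢ ··a··> t3
  t3 = 0 ⊢ deadlocked
Bisimilarity quotient blocks:
  B0 = {s0, t0}
  B1 = {s1, t1}
  B2 = {s2, t2}
  B3 = {s3, t3}
s0 ∈ B0, t0 ∈ B0 → same block
Bisimilar ⇒ trace-equivalent.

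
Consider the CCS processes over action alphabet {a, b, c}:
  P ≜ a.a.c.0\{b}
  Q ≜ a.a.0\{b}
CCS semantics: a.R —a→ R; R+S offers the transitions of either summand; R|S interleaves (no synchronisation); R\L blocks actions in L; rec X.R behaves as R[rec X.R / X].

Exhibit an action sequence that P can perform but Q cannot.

aac

Reachable graph of P (4 states):
  s0 = a.a.c.0\{b} has moves =a=> s1
  s1 = a.c.0\{b} has moves =a=> s2
  s2 = c.0\{b} has moves =c=> s3
  s3 = 0\{b} has moves ∅
Reachable graph of Q (3 states):
  t0 = a.a.0\{b} has moves =a=> t1
  t1 = a.0\{b} has moves =a=> t2
  t2 = 0\{b} has moves ∅
Executing aac from P (initial set {s0}):
  step 1 (a): {s1}
  step 2 (a): {s2}
  step 3 (c): {s3}
  P completes σ.
Executing aac from Q (initial set {t0}):
  step 1 (a): {t1}
  step 2 (a): {t2}
  step 3 (c): no successor for Q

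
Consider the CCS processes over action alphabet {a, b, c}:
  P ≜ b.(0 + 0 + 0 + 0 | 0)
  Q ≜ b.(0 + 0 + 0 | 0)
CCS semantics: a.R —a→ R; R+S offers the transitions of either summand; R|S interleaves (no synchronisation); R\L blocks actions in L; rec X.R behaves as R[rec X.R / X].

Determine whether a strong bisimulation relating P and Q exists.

LTS(P): 2 reachable states
  p0 = b.(0 + 0 + 0 + 0 | 0) → --b--▸ p1
  p1 = 0 + 0 + 0 + 0 | 0 → ·
LTS(Q): 2 reachable states
  q0 = b.(0 + 0 + 0 | 0) → --b--▸ q1
  q1 = 0 + 0 + 0 | 0 → ·
Partition-refinement fixed point:
  B0 = {p0, q0}
  B1 = {p1, q1}
p0 ∈ B0, q0 ∈ B0 → same block

YES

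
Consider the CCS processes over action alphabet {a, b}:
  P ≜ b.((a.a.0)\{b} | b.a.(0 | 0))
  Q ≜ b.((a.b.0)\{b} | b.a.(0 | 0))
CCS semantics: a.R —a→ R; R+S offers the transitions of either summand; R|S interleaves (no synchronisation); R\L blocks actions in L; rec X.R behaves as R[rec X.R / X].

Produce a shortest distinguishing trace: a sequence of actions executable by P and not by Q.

Reachable graph of P (10 states):
  s0 = b.((a.a.0)\{b} | b.a.(0 | 0)) | -b-> s1
  s1 = (a.a.0)\{b} | b.a.(0 | 0) | -a-> s2, -b-> s3
  s2 = (a.0)\{b} | b.a.(0 | 0) | -a-> s4, -b-> s5
  s3 = (a.a.0)\{b} | a.(0 | 0) | -a-> s5, -a-> s6
  s4 = 0\{b} | b.a.(0 | 0) | -b-> s7
  s5 = (a.0)\{b} | a.(0 | 0) | -a-> s7, -a-> s8
  s6 = (a.a.0)\{b} | (0 | 0) | -a-> s8
  s7 = 0\{b} | a.(0 | 0) | -a-> s9
  s8 = (a.0)\{b} | (0 | 0) | -a-> s9
  s9 = 0\{b} | (0 | 0) | ∅
Reachable graph of Q (7 states):
  t0 = b.((a.b.0)\{b} | b.a.(0 | 0)) | -b-> t1
  t1 = (a.b.0)\{b} | b.a.(0 | 0) | -a-> t2, -b-> t3
  t2 = (b.0)\{b} | b.a.(0 | 0) | -b-> t4
  t3 = (a.b.0)\{b} | a.(0 | 0) | -a-> t4, -a-> t5
  t4 = (b.0)\{b} | a.(0 | 0) | -a-> t6
  t5 = (a.b.0)\{b} | (0 | 0) | -a-> t6
  t6 = (b.0)\{b} | (0 | 0) | ∅
Executing baa from P (initial set {s0}):
  [1] b ⇒ {s1}
  [2] a ⇒ {s2}
  [3] a ⇒ {s4}
  P completes σ.
Executing baa from Q (initial set {t0}):
  [1] b ⇒ {t1}
  [2] a ⇒ {t2}
  [3] a ⇒ ∅ (Q stuck)

baa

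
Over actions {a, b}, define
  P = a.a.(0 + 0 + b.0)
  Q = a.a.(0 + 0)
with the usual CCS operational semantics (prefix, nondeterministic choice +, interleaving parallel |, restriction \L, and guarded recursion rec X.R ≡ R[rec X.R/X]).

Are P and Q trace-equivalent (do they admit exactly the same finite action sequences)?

P's transition system — 4 states:
  u0 = a.a.(0 + 0 + b.0) ⊢ ··a··> u1
  u1 = a.(0 + 0 + b.0) ⊢ ··a··> u2
  u2 = 0 + 0 + b.0 ⊢ ··b··> u3
  u3 = 0 ⊢ ·
Q's transition system — 3 states:
  v0 = a.a.(0 + 0) ⊢ ··a··> v1
  v1 = a.(0 + 0) ⊢ ··a··> v2
  v2 = 0 + 0 ⊢ ·
Run σ = ⟨aab⟩ on P: start {u0}
  after a @ step 1: {u1}
  after a @ step 2: {u2}
  after b @ step 3: {u3}
  ✓ P
Run σ = ⟨aab⟩ on Q: start {v0}
  after a @ step 1: {v1}
  after a @ step 2: {v2}
  after b @ step 3: ∅ (Q stuck)

NO — witness ⟨aab⟩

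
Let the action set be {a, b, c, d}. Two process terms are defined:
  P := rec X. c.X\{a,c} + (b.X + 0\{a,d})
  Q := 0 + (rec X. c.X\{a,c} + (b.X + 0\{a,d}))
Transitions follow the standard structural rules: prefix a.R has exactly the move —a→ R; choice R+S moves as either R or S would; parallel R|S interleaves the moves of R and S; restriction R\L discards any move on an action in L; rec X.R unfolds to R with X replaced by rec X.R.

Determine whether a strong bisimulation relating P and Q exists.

LTS(P): 2 reachable states
  u0 = rec X. c.X\{a,c} + (b.X + 0\{a,d}) has moves ··b··> u0, ··c··> u1
  u1 = (rec X. c.X\{a,c} + (b.X + 0\{a,d}))\{a,c} has moves ··b··> u1
LTS(Q): 3 reachable states
  v0 = 0 + (rec X. c.X\{a,c} + (b.X + 0\{a,d})) has moves ··b··> v1, ··c··> v2
  v1 = rec X. c.X\{a,c} + (b.X + 0\{a,d}) has moves ··b··> v1, ··c··> v2
  v2 = (rec X. c.X\{a,c} + (b.X + 0\{a,d}))\{a,c} has moves ··b··> v2
Partition-refinement fixed point:
  B0 = {u0, v0, v1}
  B1 = {u1, v2}
u0 ∈ B0, v0 ∈ B0 → same block

YES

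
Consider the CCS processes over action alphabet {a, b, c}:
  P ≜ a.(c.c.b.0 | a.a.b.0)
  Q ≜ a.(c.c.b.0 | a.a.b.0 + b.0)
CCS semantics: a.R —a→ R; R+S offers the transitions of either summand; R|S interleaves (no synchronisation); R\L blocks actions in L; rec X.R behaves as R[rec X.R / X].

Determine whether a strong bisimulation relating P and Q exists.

not bisimilar

LTS(P): 17 reachable states
  u0 = a.(c.c.b.0 | a.a.b.0) | -a-> u1
  u1 = c.c.b.0 | a.a.b.0 | -a-> u2, -c-> u3
  u2 = c.c.b.0 | a.b.0 | -a-> u4, -c-> u5
  u3 = c.b.0 | a.a.b.0 | -a-> u5, -c-> u6
  u4 = c.c.b.0 | b.0 | -b-> u7, -c-> u8
  u5 = c.b.0 | a.b.0 | -a-> u8, -c-> u9
  u6 = b.0 | a.a.b.0 | -a-> u9, -b-> u10
  u7 = c.c.b.0 | 0 | -c-> u11
  u8 = c.b.0 | b.0 | -b-> u11, -c-> u12
  u9 = b.0 | a.b.0 | -a-> u12, -b-> u13
  u10 = 0 | a.a.b.0 | -a-> u13
  u11 = c.b.0 | 0 | -c-> u14
  u12 = b.0 | b.0 | -b-> u14, -b-> u15
  u13 = 0 | a.b.0 | -a-> u15
  u14 = b.0 | 0 | -b-> u16
  u15 = 0 | b.0 | -b-> u16
  u16 = 0 | 0 | ∅
LTS(Q): 18 reachable states
  v0 = a.(c.c.b.0 | a.a.b.0 + b.0) | -a-> v1
  v1 = c.c.b.0 | a.a.b.0 + b.0 | -a-> v2, -b-> v3, -c-> v4
  v2 = c.c.b.0 | a.b.0 | -a-> v5, -c-> v6
  v3 = 0 | ∅
  v4 = c.b.0 | a.a.b.0 | -a-> v6, -c-> v7
  v5 = c.c.b.0 | b.0 | -b-> v8, -c-> v9
  v6 = c.b.0 | a.b.0 | -a-> v9, -c-> v10
  v7 = b.0 | a.a.b.0 | -a-> v10, -b-> v11
  v8 = c.c.b.0 | 0 | -c-> v12
  v9 = c.b.0 | b.0 | -b-> v12, -c-> v13
  v10 = b.0 | a.b.0 | -a-> v13, -b-> v14
  v11 = 0 | a.a.b.0 | -a-> v14
  v12 = c.b.0 | 0 | -c-> v15
  v13 = b.0 | b.0 | -b-> v15, -b-> v16
  v14 = 0 | a.b.0 | -a-> v16
  v15 = b.0 | 0 | -b-> v17
  v16 = 0 | b.0 | -b-> v17
  v17 = 0 | 0 | ∅
Coarsest stable partition (strong bisimilarity classes):
  B0 = {u0}
  B1 = {u1}
  B2 = {u2, v2}
  B3 = {u5, v6}
  B4 = {u9, v10}
  B5 = {u12, v13}
  B6 = {u14, u15, v15, v16}
  B7 = {u16, v17, v3}
  B8 = {u13, v14}
  B9 = {u8, v9}
  B10 = {u11, v12}
  B11 = {u4, v5}
  B12 = {u7, v8}
  B13 = {u3, v4}
  B14 = {u6, v7}
  B15 = {u10, v11}
  B16 = {v0}
  B17 = {v1}
u0 ∈ B0, v0 ∈ B16 → different blocks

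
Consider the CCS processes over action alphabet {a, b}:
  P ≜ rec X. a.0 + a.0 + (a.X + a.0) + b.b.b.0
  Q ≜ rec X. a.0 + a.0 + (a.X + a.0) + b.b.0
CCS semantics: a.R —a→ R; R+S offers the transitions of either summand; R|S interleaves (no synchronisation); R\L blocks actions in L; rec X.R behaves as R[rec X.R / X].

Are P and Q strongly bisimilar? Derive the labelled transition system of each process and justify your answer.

LTS(P): 4 reachable states
  p0 = rec X. a.0 + a.0 + (a.X + a.0) + b.b.b.0 :: -a-> p0, -a-> p1, -b-> p2
  p1 = 0 :: deadlocked
  p2 = b.b.0 :: -b-> p3
  p3 = b.0 :: -b-> p1
LTS(Q): 3 reachable states
  q0 = rec X. a.0 + a.0 + (a.X + a.0) + b.b.0 :: -a-> q0, -a-> q1, -b-> q2
  q1 = 0 :: deadlocked
  q2 = b.0 :: -b-> q1
Partition-refinement fixed point:
  B0 = {p0}
  B1 = {p2}
  B2 = {p3, q2}
  B3 = {p1, q1}
  B4 = {q0}
p0 ∈ B0, q0 ∈ B4 → different blocks

not bisimilar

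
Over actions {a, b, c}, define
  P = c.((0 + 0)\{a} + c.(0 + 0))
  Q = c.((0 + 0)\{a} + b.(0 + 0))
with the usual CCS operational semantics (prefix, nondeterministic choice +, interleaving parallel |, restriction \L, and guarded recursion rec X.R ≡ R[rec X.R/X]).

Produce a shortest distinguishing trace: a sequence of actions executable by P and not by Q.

Reachable graph of P (3 states):
  m0 = c.((0 + 0)\{a} + c.(0 + 0)) → ··c··> m1
  m1 = (0 + 0)\{a} + c.(0 + 0) → ··c··> m2
  m2 = 0 + 0 → stopped
Reachable graph of Q (3 states):
  n0 = c.((0 + 0)\{a} + b.(0 + 0)) → ··c··> n1
  n1 = (0 + 0)\{a} + b.(0 + 0) → ··b··> n2
  n2 = 0 + 0 → stopped
Run σ = ⟨cc⟩ on P: start {m0}
  step 1 (c): {m1}
  step 2 (c): {m2}
  P completes σ.
Run σ = ⟨cc⟩ on Q: start {n0}
  step 1 (c): {n1}
  step 2 (c): ∅  — Q cannot continue

cc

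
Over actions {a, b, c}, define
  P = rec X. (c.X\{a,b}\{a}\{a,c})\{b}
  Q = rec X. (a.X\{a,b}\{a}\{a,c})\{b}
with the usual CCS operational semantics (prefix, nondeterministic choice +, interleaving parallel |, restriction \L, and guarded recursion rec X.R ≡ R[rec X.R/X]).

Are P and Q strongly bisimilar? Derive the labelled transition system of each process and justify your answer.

not bisimilar

Reachable graph of P (2 states):
  u0 = rec X. (c.X\{a,b}\{a}\{a,c})\{b} | —c→ u1
  u1 = (rec X. (c.X\{a,b}\{a}\{a,c})\{b})\{a,b}\{a}\{a,c}\{b} | (no moves)
Reachable graph of Q (2 states):
  v0 = rec X. (a.X\{a,b}\{a}\{a,c})\{b} | —a→ v1
  v1 = (rec X. (a.X\{a,b}\{a}\{a,c})\{b})\{a,b}\{a}\{a,c}\{b} | (no moves)
Bisimilarity quotient blocks:
  B0 = {u0}
  B1 = {u1, v1}
  B2 = {v0}
u0 ∈ B0, v0 ∈ B2 → different blocks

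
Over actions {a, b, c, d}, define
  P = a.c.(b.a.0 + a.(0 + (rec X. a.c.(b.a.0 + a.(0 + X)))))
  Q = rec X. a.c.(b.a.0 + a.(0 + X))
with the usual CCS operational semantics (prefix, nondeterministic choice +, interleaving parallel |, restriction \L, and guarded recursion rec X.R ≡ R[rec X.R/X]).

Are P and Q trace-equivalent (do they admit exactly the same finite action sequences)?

traces(P) = traces(Q)

LTS(P): 6 reachable states
  s0 = a.c.(b.a.0 + a.(0 + (rec X. a.c.(b.a.0 + a.(0 + X))))) ⊢ =a=> s1
  s1 = c.(b.a.0 + a.(0 + (rec X. a.c.(b.a.0 + a.(0 + X))))) ⊢ =c=> s2
  s2 = b.a.0 + a.(0 + (rec X. a.c.(b.a.0 + a.(0 + X)))) ⊢ =a=> s3, =b=> s4
  s3 = 0 + (rec X. a.c.(b.a.0 + a.(0 + X))) ⊢ =a=> s1
  s4 = a.0 ⊢ =a=> s5
  s5 = 0 ⊢ deadlocked
LTS(Q): 6 reachable states
  t0 = rec X. a.c.(b.a.0 + a.(0 + X)) ⊢ =a=> t1
  t1 = c.(b.a.0 + a.(0 + (rec X. a.c.(b.a.0 + a.(0 + X))))) ⊢ =c=> t2
  t2 = b.a.0 + a.(0 + (rec X. a.c.(b.a.0 + a.(0 + X)))) ⊢ =a=> t3, =b=> t4
  t3 = 0 + (rec X. a.c.(b.a.0 + a.(0 + X))) ⊢ =a=> t1
  t4 = a.0 ⊢ =a=> t5
  t5 = 0 ⊢ deadlocked
Bisimilarity quotient blocks:
  B0 = {s0, s3, t0, t3}
  B1 = {s1, t1}
  B2 = {s2, t2}
  B3 = {s4, t4}
  B4 = {s5, t5}
s0 ∈ B0, t0 ∈ B0 → same block
Bisimilar ⇒ trace-equivalent.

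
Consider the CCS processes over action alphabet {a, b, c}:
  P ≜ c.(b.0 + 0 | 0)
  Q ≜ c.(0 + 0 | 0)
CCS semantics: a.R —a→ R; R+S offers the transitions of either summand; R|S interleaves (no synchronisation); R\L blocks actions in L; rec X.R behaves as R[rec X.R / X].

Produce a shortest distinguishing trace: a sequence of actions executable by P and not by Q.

P's transition system — 3 states:
  p0 = c.(b.0 + 0 | 0) :: -c-> p1
  p1 = b.0 + 0 | 0 :: -b-> p2
  p2 = 0 :: ∅
Q's transition system — 2 states:
  q0 = c.(0 + 0 | 0) :: -c-> q1
  q1 = 0 + 0 | 0 :: ∅
Run σ = ⟨cb⟩ on P: start {p0}
  [1] c ⇒ {p1}
  [2] b ⇒ {p2}
  ✓ P
Run σ = ⟨cb⟩ on Q: start {q0}
  [1] c ⇒ {q1}
  [2] b ⇒ no successor for Q

cb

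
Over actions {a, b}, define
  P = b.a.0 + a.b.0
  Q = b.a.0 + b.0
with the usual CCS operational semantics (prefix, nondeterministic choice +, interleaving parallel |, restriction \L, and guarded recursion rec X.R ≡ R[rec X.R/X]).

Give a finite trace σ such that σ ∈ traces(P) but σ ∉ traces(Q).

a

Reachable graph of P (4 states):
  p0 = b.a.0 + a.b.0 has moves -a-> p1, -b-> p2
  p1 = b.0 has moves -b-> p3
  p2 = a.0 has moves -a-> p3
  p3 = 0 has moves stopped
Reachable graph of Q (3 states):
  q0 = b.a.0 + b.0 has moves -b-> q1, -b-> q2
  q1 = 0 has moves stopped
  q2 = a.0 has moves -a-> q1
Run σ = ⟨a⟩ on P: start {p0}
  [1] a ⇒ {p1}
  P completes σ.
Run σ = ⟨a⟩ on Q: start {q0}
  [1] a ⇒ no successor for Q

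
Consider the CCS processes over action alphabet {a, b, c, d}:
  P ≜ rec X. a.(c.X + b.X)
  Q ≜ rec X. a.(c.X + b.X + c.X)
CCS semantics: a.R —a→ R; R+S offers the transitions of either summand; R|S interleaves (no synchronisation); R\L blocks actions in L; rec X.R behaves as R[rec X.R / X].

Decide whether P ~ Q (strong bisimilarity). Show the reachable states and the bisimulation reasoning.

Reachable graph of P (2 states):
  m0 = rec X. a.(c.X + b.X) has moves ··a··> m1
  m1 = c.(rec X. a.(c.X + b.X)) + b.(rec X. a.(c.X + b.X)) has moves ··b··> m0, ··c··> m0
Reachable graph of Q (2 states):
  n0 = rec X. a.(c.X + b.X + c.X) has moves ··a··> n1
  n1 = c.(rec X. a.(c.X + b.X + c.X)) + b.(rec X. a.(c.X + b.X + c.X)) + c.(rec X. a.(c.X + b.X + c.X)) has moves ··b··> n0, ··c··> n0
Bisimilarity quotient blocks:
  B0 = {m0, n0}
  B1 = {m1, n1}
m0 ∈ B0, n0 ∈ B0 → same block

YES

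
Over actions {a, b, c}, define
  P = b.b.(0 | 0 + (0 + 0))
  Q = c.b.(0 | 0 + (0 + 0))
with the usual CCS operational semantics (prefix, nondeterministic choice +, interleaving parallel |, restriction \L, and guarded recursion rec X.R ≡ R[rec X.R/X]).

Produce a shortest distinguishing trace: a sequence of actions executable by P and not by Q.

P's transition system — 3 states:
  s0 = b.b.(0 | 0 + (0 + 0)) ⊢ -b-> s1
  s1 = b.(0 | 0 + (0 + 0)) ⊢ -b-> s2
  s2 = 0 | 0 + (0 + 0) ⊢ ∅
Q's transition system — 3 states:
  t0 = c.b.(0 | 0 + (0 + 0)) ⊢ -c-> t1
  t1 = b.(0 | 0 + (0 + 0)) ⊢ -b-> t2
  t2 = 0 | 0 + (0 + 0) ⊢ ∅
Executing b from P (initial set {s0}):
  [1] b ⇒ {s1}
  ✓ P
Executing b from Q (initial set {t0}):
  [1] b ⇒ no successor for Q

b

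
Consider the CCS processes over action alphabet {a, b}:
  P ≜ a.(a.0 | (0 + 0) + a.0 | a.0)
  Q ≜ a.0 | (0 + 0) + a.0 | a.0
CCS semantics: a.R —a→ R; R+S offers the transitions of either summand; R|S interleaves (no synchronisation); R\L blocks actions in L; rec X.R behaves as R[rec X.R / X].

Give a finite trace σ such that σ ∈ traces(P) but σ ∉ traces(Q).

aaa

Reachable graph of P (6 states):
  s0 = a.(a.0 | (0 + 0) + a.0 | a.0) :: -a-> s1
  s1 = a.0 | (0 + 0) + a.0 | a.0 :: -a-> s2, -a-> s3, -a-> s4
  s2 = 0 | (0 + 0) :: deadlocked
  s3 = 0 | a.0 :: -a-> s5
  s4 = a.0 | 0 :: -a-> s5
  s5 = 0 | 0 :: deadlocked
Reachable graph of Q (5 states):
  t0 = a.0 | (0 + 0) + a.0 | a.0 :: -a-> t1, -a-> t2, -a-> t3
  t1 = 0 | (0 + 0) :: deadlocked
  t2 = 0 | a.0 :: -a-> t4
  t3 = a.0 | 0 :: -a-> t4
  t4 = 0 | 0 :: deadlocked
Trace ⟨aaa⟩ through P, begin at {s0}:
  after a @ step 1: {s1}
  after a @ step 2: {s2, s3, s4}
  after a @ step 3: {s5}
  ✓ P
Trace ⟨aaa⟩ through Q, begin at {t0}:
  after a @ step 1: {t1, t2, t3}
  after a @ step 2: {t4}
  after a @ step 3: ∅ (Q stuck)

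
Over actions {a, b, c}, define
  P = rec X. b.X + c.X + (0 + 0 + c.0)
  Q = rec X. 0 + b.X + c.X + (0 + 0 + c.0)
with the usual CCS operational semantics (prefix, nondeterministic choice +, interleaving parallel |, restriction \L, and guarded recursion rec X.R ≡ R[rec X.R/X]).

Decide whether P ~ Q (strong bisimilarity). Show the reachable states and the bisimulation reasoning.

P's transition system — 2 states:
  m0 = rec X. b.X + c.X + (0 + 0 + c.0) → --b--▸ m0, --c--▸ m0, --c--▸ m1
  m1 = 0 → deadlocked
Q's transition system — 2 states:
  n0 = rec X. 0 + b.X + c.X + (0 + 0 + c.0) → --b--▸ n0, --c--▸ n0, --c--▸ n1
  n1 = 0 → deadlocked
Bisimilarity quotient blocks:
  B0 = {m0, n0}
  B1 = {m1, n1}
m0 ∈ B0, n0 ∈ B0 → same block

bisimilar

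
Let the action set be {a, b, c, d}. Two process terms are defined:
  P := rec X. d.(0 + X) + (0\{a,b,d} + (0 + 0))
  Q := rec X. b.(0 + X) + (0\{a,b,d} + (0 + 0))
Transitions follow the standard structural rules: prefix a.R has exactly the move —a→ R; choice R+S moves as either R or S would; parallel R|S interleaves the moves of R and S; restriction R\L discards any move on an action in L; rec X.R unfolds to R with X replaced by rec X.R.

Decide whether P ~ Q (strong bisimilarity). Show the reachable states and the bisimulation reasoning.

P's transition system — 2 states:
  u0 = rec X. d.(0 + X) + (0\{a,b,d} + (0 + 0)) :: --d--▸ u1
  u1 = 0 + (rec X. d.(0 + X) + (0\{a,b,d} + (0 + 0))) :: --d--▸ u1
Q's transition system — 2 states:
  v0 = rec X. b.(0 + X) + (0\{a,b,d} + (0 + 0)) :: --b--▸ v1
  v1 = 0 + (rec X. b.(0 + X) + (0\{a,b,d} + (0 + 0))) :: --b--▸ v1
Coarsest stable partition (strong bisimilarity classes):
  B0 = {u0, u1}
  B1 = {v0, v1}
u0 ∈ B0, v0 ∈ B1 → different blocks

not bisimilar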